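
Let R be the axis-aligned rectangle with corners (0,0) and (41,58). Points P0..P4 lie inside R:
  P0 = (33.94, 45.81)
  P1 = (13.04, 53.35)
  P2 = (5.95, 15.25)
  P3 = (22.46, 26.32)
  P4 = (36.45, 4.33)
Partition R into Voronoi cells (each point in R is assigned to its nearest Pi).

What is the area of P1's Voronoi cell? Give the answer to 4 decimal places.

Area of P1's cell: 470.8005

1. box [0,41]×[0,58]: [(0, 0) (41, 0) (41, 58) (0, 58)]
2. ⊥bis P1·P0 via (23.49,49.58): [(0, 0) (5.6032, 0) (26.5276, 58) (0, 58)]  |A|=931.7958
3. ⊥bis P1·P2 via (9.495,34.3): [(0, 36.0669) (17.4439, 32.8208) (26.5276, 58) (0, 58)]  |A|=525.2712
4. ⊥bis P1·P3 via (17.75,39.835): [(0, 36.0669) (4.5228, 35.2253) (20.2942, 40.7217) (26.5276, 58) (0, 58)]  |A|=470.8005
5. ⊥bis P1·P4 via (24.745,28.84): [(0, 36.0669) (4.5228, 35.2253) (20.2942, 40.7217) (26.5276, 58) (0, 58)]  |A|=470.8005
6. canonical 5-gon: [(0, 36.0669) (4.5228, 35.2253) (20.2942, 40.7217) (26.5276, 58) (0, 58)]
7. shoelace: 470.8005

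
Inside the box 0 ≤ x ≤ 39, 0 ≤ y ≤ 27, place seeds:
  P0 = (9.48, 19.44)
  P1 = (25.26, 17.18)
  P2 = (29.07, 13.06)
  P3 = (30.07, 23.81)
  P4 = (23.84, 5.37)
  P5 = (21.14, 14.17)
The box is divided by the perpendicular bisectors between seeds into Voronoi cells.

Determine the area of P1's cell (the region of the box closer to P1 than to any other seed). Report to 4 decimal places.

1. box [0,39]×[0,27]: [(0, 0) (39, 0) (39, 27) (0, 27)]
2. ⊥bis P1·P0 via (17.37,18.31): [(14.7477, 0) (39, 0) (39, 27) (18.6146, 27)]  |A|=602.6099
3. ⊥bis P1·P2 via (27.165,15.12): [(15.3481, 4.1922) (39, 26.0645) (39, 27) (18.6146, 27)]  |A|=243.5365
4. ⊥bis P1·P3 via (27.665,20.495): [(15.3481, 4.1922) (30.6419, 18.3353) (18.6986, 27) (18.6146, 27)]  |A|=151.6744
5. ⊥bis P1·P4 via (24.55,11.275): [(16.5011, 12.2428) (23.1847, 11.4392) (30.6419, 18.3353) (18.6986, 27) (18.6146, 27)]  |A|=124.3076
6. ⊥bis P1·P5 via (23.2,15.675): [(18.01, 22.7789) (25.0407, 13.1555) (30.6419, 18.3353) (18.6986, 27) (18.6146, 27)]  |A|=73.5275
7. canonical 5-gon: [(18.01, 22.7789) (25.0407, 13.1555) (30.6419, 18.3353) (18.6986, 27) (18.6146, 27)]
8. shoelace: 73.5275

Area of P1's cell: 73.5275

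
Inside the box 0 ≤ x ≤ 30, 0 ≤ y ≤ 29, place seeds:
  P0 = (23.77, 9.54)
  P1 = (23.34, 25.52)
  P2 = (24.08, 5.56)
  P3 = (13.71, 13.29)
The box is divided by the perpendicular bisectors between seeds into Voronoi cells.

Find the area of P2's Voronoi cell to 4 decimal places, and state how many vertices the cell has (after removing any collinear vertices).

Area of P2's cell: 115.3696 (4 vertices)

1. box [0,30]×[0,29]: [(0, 0) (30, 0) (30, 29) (0, 29)]
2. ⊥bis P2·P0 via (23.925,7.55): [(0, 5.6865) (0, 0) (30, 0) (30, 8.0232)]  |A|=205.6451
3. ⊥bis P2·P1 via (23.71,15.54): [(0, 5.6865) (0, 0) (30, 0) (30, 8.0232)]  |A|=205.6451
4. ⊥bis P2·P3 via (18.895,9.425): [(17.1011, 7.0185) (11.8694, 0) (30, 0) (30, 8.0232)]  |A|=115.3696
5. canonical 4-gon: [(17.1011, 7.0185) (11.8694, 0) (30, 0) (30, 8.0232)]
6. shoelace: 115.3696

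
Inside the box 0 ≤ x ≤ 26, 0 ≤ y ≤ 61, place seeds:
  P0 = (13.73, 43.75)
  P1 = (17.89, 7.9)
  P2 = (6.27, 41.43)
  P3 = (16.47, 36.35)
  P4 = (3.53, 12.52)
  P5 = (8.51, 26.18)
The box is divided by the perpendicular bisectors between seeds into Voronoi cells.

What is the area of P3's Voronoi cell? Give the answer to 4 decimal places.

Area of P3's cell: 224.9174

1. box [0,26]×[0,61]: [(0, 0) (26, 0) (26, 61) (0, 61)]
2. ⊥bis P3·P0 via (15.1,40.05): [(0, 34.4589) (0, 0) (26, 0) (26, 44.0859)]  |A|=1021.0832
3. ⊥bis P3·P1 via (17.18,22.125): [(0, 34.4589) (0, 21.2675) (26, 22.5652) (26, 44.0859)]  |A|=451.2577
4. ⊥bis P3·P2 via (11.37,38.89): [(11.235, 38.6189) (2.6594, 21.4002) (26, 22.5652) (26, 44.0859)]  |A|=354.8284
5. ⊥bis P3·P4 via (10,24.435): [(11.235, 38.6189) (5.4117, 26.9265) (14.5003, 21.9913) (26, 22.5652) (26, 44.0859)]  |A|=322.9237
6. ⊥bis P3·P5 via (12.49,31.265): [(11.235, 38.6189) (8.9517, 34.0344) (23.7487, 22.4529) (26, 22.5652) (26, 44.0859)]  |A|=224.9174
7. canonical 5-gon: [(11.235, 38.6189) (8.9517, 34.0344) (23.7487, 22.4529) (26, 22.5652) (26, 44.0859)]
8. shoelace: 224.9174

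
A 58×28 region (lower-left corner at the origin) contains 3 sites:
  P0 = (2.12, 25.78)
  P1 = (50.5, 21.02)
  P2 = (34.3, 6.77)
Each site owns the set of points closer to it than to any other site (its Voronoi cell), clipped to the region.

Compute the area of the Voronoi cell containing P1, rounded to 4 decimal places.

Area of P1's cell: 439.3861

1. box [0,58]×[0,28]: [(0, 0) (58, 0) (58, 28) (0, 28)]
2. ⊥bis P1·P0 via (26.31,23.4): [(24.0077, 0) (58, 0) (58, 28) (26.7626, 28)]  |A|=913.2157
3. ⊥bis P1·P2 via (42.4,13.895): [(54.6225, 0) (58, 0) (58, 28) (29.9928, 28)]  |A|=439.3861
4. canonical 4-gon: [(54.6225, 0) (58, 0) (58, 28) (29.9928, 28)]
5. shoelace: 439.3861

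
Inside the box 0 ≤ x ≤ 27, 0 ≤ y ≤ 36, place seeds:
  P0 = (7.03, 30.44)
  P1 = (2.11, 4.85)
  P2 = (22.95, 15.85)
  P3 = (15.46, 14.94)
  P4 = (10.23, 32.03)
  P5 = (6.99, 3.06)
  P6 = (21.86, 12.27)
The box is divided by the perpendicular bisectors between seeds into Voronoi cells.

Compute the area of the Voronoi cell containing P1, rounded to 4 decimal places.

Area of P1's cell: 93.8317

1. box [0,27]×[0,36]: [(0, 0) (27, 0) (27, 36) (0, 36)]
2. ⊥bis P1·P0 via (4.57,17.645): [(0, 18.5236) (0, 0) (27, 0) (27, 13.3325)]  |A|=430.0586
3. ⊥bis P1·P2 via (12.53,10.35): [(9.1436, 16.7657) (0, 18.5236) (0, 0) (17.9931, 0)]  |A|=235.5192
4. ⊥bis P1·P3 via (8.785,9.895): [(2.6483, 18.0145) (0, 18.5236) (0, 0) (16.2637, 0)]  |A|=171.0186
5. ⊥bis P1·P4 via (6.17,18.44): [(2.6483, 18.0145) (0, 18.5236) (0, 0) (16.2637, 0)]  |A|=171.0186
6. ⊥bis P1·P5 via (4.55,3.955): [(7.4007, 11.7266) (2.6483, 18.0145) (0, 18.5236) (0, 0) (3.0993, 0)]  |A|=93.8317
7. ⊥bis P1·P6 via (11.985,8.56): [(7.4007, 11.7266) (2.6483, 18.0145) (0, 18.5236) (0, 0) (3.0993, 0)]  |A|=93.8317
8. canonical 5-gon: [(7.4007, 11.7266) (2.6483, 18.0145) (0, 18.5236) (0, 0) (3.0993, 0)]
9. shoelace: 93.8317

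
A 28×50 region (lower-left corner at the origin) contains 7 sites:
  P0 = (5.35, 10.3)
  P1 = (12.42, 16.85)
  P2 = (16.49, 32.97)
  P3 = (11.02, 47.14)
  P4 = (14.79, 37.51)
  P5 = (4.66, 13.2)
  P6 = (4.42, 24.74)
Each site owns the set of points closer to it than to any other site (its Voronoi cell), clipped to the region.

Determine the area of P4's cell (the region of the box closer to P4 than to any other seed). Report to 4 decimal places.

Area of P4's cell: 190.3489

1. box [0,28]×[0,50]: [(0, 0) (28, 0) (28, 50) (0, 50)]
2. ⊥bis P4·P0 via (10.07,23.905): [(0, 27.3986) (28, 17.6845) (28, 50) (0, 50)]  |A|=768.8363
3. ⊥bis P4·P1 via (13.605,27.18): [(0, 28.7407) (28, 25.5287) (28, 50) (0, 50)]  |A|=640.2287
4. ⊥bis P4·P2 via (15.64,35.24): [(0, 29.3836) (28, 39.8682) (28, 50) (0, 50)]  |A|=430.4747
5. ⊥bis P4·P3 via (12.905,42.325): [(0, 37.2729) (0, 29.3836) (28, 39.8682) (28, 48.2345)]  |A|=227.5776
6. ⊥bis P4·P5 via (9.725,25.355): [(0, 37.2729) (0, 29.4074) (0.0301, 29.3949) (28, 39.8682) (28, 48.2345)]  |A|=227.5773
7. ⊥bis P4·P6 via (9.605,31.125): [(1.3726, 37.8102) (8.0414, 32.3947) (28, 39.8682) (28, 48.2345)]  |A|=190.3489
8. canonical 4-gon: [(1.3726, 37.8102) (8.0414, 32.3947) (28, 39.8682) (28, 48.2345)]
9. shoelace: 190.3489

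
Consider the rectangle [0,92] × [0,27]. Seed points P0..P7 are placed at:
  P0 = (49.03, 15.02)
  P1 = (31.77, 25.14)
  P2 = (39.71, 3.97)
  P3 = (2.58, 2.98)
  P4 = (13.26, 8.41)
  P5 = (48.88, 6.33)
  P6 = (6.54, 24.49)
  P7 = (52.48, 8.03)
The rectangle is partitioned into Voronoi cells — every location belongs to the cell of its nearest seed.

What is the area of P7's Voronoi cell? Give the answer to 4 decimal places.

1. box [0,92]×[0,27]: [(0, 0) (92, 0) (92, 27) (0, 27)]
2. ⊥bis P7·P0 via (50.755,11.525): [(27.4043, 0) (92, 0) (92, 27) (82.1087, 27)]  |A|=1005.5739
3. ⊥bis P7·P1 via (42.125,16.585): [(29.1243, 0.8489) (28.423, 0) (92, 0) (92, 27) (82.1087, 27)]  |A|=1005.1416
4. ⊥bis P7·P2 via (46.095,6): [(45.2087, 8.7876) (48.0026, 0) (92, 0) (92, 27) (82.1087, 27)]  |A|=915.0696
5. ⊥bis P7·P3 via (27.53,5.505): [(45.2087, 8.7876) (48.0026, 0) (92, 0) (92, 27) (82.1087, 27)]  |A|=915.0696
6. ⊥bis P7·P4 via (32.87,8.22): [(45.2087, 8.7876) (48.0026, 0) (92, 0) (92, 27) (82.1087, 27)]  |A|=915.0696
7. ⊥bis P7·P5 via (50.68,7.18): [(49.0302, 10.6737) (54.0706, 0) (92, 0) (92, 27) (82.1087, 27)]  |A|=863.2603
8. ⊥bis P7·P6 via (29.51,16.26): [(49.0302, 10.6737) (54.0706, 0) (92, 0) (92, 27) (82.1087, 27)]  |A|=863.2603
9. canonical 5-gon: [(49.0302, 10.6737) (54.0706, 0) (92, 0) (92, 27) (82.1087, 27)]
10. shoelace: 863.2603

Area of P7's cell: 863.2603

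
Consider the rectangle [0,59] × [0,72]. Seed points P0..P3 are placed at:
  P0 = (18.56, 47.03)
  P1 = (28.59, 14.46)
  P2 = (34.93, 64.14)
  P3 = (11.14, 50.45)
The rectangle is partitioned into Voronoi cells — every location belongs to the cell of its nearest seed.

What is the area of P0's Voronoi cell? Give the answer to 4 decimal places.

Area of P0's cell: 660.2341

1. box [0,59]×[0,72]: [(0, 0) (59, 0) (59, 72) (0, 72)]
2. ⊥bis P0·P1 via (23.575,30.745): [(0, 23.485) (59, 41.6542) (59, 72) (0, 72)]  |A|=2326.3926
3. ⊥bis P0·P2 via (26.745,55.585): [(0, 23.485) (45.6141, 37.532) (9.588, 72) (0, 72)]  |A|=1271.7223
4. ⊥bis P0·P3 via (14.85,48.74): [(3.7405, 24.6369) (45.6141, 37.532) (20.6797, 61.388)]  |A|=660.2341
5. canonical 3-gon: [(3.7405, 24.6369) (45.6141, 37.532) (20.6797, 61.388)]
6. shoelace: 660.2341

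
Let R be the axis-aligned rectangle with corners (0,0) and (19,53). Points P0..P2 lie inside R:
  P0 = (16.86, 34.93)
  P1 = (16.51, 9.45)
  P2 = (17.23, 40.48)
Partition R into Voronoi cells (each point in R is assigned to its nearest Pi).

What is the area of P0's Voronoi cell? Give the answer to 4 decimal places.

Area of P0's cell: 302.4668

1. box [0,19]×[0,53]: [(0, 0) (19, 0) (19, 53) (0, 53)]
2. ⊥bis P0·P1 via (16.685,22.19): [(0, 22.4192) (19, 22.1582) (19, 53) (0, 53)]  |A|=583.5148
3. ⊥bis P0·P2 via (17.045,37.705): [(0, 38.8413) (0, 22.4192) (19, 22.1582) (19, 37.5747)]  |A|=302.4668
4. canonical 4-gon: [(0, 38.8413) (0, 22.4192) (19, 22.1582) (19, 37.5747)]
5. shoelace: 302.4668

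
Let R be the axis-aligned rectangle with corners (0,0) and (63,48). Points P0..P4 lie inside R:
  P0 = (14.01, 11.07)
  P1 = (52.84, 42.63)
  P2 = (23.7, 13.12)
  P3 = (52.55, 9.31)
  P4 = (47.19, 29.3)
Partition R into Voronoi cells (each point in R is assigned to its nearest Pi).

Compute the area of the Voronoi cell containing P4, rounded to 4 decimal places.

1. box [0,63]×[0,48]: [(0, 0) (63, 0) (63, 48) (0, 48)]
2. ⊥bis P4·P0 via (30.6,20.185): [(41.6902, 0) (63, 0) (63, 48) (15.3177, 48)]  |A|=1655.8111
3. ⊥bis P4·P1 via (50.015,35.965): [(41.6902, 0) (63, 0) (63, 30.4612) (21.6209, 48) (15.3177, 48)]  |A|=1292.9421
4. ⊥bis P4·P2 via (35.445,21.21): [(50.0545, 0) (63, 0) (63, 30.4612) (21.6209, 48) (16.9919, 48)]  |A|=1052.0155
5. ⊥bis P4·P3 via (49.87,19.305): [(38.8014, 16.3371) (63, 22.8256) (63, 30.4612) (21.6209, 48) (16.9919, 48)]  |A|=670.0962
6. canonical 5-gon: [(38.8014, 16.3371) (63, 22.8256) (63, 30.4612) (21.6209, 48) (16.9919, 48)]
7. shoelace: 670.0962

Area of P4's cell: 670.0962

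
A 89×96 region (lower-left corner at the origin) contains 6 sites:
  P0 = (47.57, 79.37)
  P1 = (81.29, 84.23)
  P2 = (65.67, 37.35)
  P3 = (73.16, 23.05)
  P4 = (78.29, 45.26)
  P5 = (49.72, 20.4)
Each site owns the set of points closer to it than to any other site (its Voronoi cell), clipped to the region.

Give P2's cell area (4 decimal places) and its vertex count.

Area of P2's cell: 690.2931 (4 vertices)

1. box [0,89]×[0,96]: [(0, 0) (89, 0) (89, 96) (0, 96)]
2. ⊥bis P2·P0 via (56.62,58.36): [(0, 33.9711) (0, 0) (89, 0) (89, 72.3076)]  |A|=4729.4015
3. ⊥bis P2·P1 via (73.48,60.79): [(67.1544, 62.8976) (0, 33.9711) (0, 0) (89, 0) (89, 55.6189)]  |A|=4547.1136
4. ⊥bis P2·P3 via (69.415,30.2): [(67.1544, 62.8976) (0, 33.9711) (0, 0) (11.7568, 0) (89, 40.4582) (89, 55.6189)]  |A|=2984.5546
5. ⊥bis P2·P4 via (71.98,41.305): [(60.2974, 59.944) (0, 33.9711) (0, 0) (11.7568, 0) (76.5862, 33.9561)]  |A|=2495.5011
6. ⊥bis P2·P5 via (57.695,28.875): [(60.2974, 59.944) (35.863, 49.419) (60.9813, 25.7826) (76.5862, 33.9561)]  |A|=690.2931
7. canonical 4-gon: [(60.2974, 59.944) (35.863, 49.419) (60.9813, 25.7826) (76.5862, 33.9561)]
8. shoelace: 690.2931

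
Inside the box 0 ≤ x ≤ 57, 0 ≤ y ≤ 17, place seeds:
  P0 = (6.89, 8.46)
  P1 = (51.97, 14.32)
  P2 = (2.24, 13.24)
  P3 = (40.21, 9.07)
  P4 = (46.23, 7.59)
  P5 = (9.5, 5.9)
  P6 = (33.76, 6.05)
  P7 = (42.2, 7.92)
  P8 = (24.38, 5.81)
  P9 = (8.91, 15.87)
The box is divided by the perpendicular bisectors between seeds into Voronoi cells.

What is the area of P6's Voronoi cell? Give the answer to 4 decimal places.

1. box [0,57]×[0,17]: [(0, 0) (57, 0) (57, 17) (0, 17)]
2. ⊥bis P6·P0 via (20.325,7.255): [(19.6743, 0) (57, 0) (57, 17) (21.199, 17)]  |A|=621.5767
3. ⊥bis P6·P1 via (42.865,10.185): [(19.6743, 0) (47.4905, 0) (39.77, 17) (21.199, 17)]  |A|=394.2907
4. ⊥bis P6·P2 via (18,9.645): [(19.6743, 0) (47.4905, 0) (39.77, 17) (21.199, 17)]  |A|=394.2907
5. ⊥bis P6·P3 via (36.985,7.56): [(19.6743, 0) (40.5247, 0) (32.565, 17) (21.199, 17)]  |A|=273.8396
6. ⊥bis P6·P4 via (39.995,6.82): [(19.6743, 0) (40.5247, 0) (32.565, 17) (21.199, 17)]  |A|=273.8396
7. ⊥bis P6·P5 via (21.63,5.975): [(21.6669, 0) (40.5247, 0) (32.565, 17) (21.5618, 17)]  |A|=253.8183
8. ⊥bis P6·P7 via (37.98,6.985): [(21.6669, 0) (39.5276, 0) (38.632, 4.0425) (32.565, 17) (21.5618, 17)]  |A|=251.8029
9. ⊥bis P6·P8 via (29.07,5.93): [(29.2217, 0) (39.5276, 0) (38.632, 4.0425) (32.565, 17) (28.7868, 17)]  |A|=126.1754
10. ⊥bis P6·P9 via (21.335,10.96): [(29.2217, 0) (39.5276, 0) (38.632, 4.0425) (32.565, 17) (28.7868, 17)]  |A|=126.1754
11. canonical 5-gon: [(29.2217, 0) (39.5276, 0) (38.632, 4.0425) (32.565, 17) (28.7868, 17)]
12. shoelace: 126.1754

Area of P6's cell: 126.1754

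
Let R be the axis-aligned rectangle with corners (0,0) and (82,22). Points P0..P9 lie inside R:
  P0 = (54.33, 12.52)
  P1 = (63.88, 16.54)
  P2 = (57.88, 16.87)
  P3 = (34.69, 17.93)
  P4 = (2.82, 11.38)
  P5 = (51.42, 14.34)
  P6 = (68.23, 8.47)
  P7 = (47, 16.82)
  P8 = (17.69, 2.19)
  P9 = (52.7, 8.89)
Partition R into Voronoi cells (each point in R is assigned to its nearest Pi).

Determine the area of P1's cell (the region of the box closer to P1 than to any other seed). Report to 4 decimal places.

1. box [0,82]×[0,22]: [(0, 0) (82, 0) (82, 22) (0, 22)]
2. ⊥bis P1·P0 via (59.105,14.53): [(65.2213, 0) (82, 0) (82, 22) (55.9606, 22)]  |A|=470.9996
3. ⊥bis P1·P2 via (60.88,16.705): [(60.5691, 11.0519) (65.2213, 0) (82, 0) (82, 22) (61.1712, 22)]  |A|=442.4762
4. ⊥bis P1·P3 via (49.285,17.235): [(60.5691, 11.0519) (65.2213, 0) (82, 0) (82, 22) (61.1712, 22)]  |A|=442.4762
5. ⊥bis P1·P4 via (33.35,13.96): [(60.5691, 11.0519) (65.2213, 0) (82, 0) (82, 22) (61.1712, 22)]  |A|=442.4762
6. ⊥bis P1·P5 via (57.65,15.44): [(60.5691, 11.0519) (65.2213, 0) (82, 0) (82, 22) (61.1712, 22)]  |A|=442.4762
7. ⊥bis P1·P6 via (66.055,12.505): [(60.5691, 11.0519) (61.0851, 9.8261) (82, 21.0999) (82, 22) (61.1712, 22)]  |A|=139.3908
8. ⊥bis P1·P7 via (55.44,16.68): [(60.5691, 11.0519) (61.0851, 9.8261) (82, 21.0999) (82, 22) (61.1712, 22)]  |A|=139.3908
9. ⊥bis P1·P8 via (40.785,9.365): [(60.5691, 11.0519) (61.0851, 9.8261) (82, 21.0999) (82, 22) (61.1712, 22)]  |A|=139.3908
10. ⊥bis P1·P9 via (58.29,12.715): [(60.5691, 11.0519) (61.0851, 9.8261) (82, 21.0999) (82, 22) (61.1712, 22)]  |A|=139.3908
11. canonical 5-gon: [(60.5691, 11.0519) (61.0851, 9.8261) (82, 21.0999) (82, 22) (61.1712, 22)]
12. shoelace: 139.3908

Area of P1's cell: 139.3908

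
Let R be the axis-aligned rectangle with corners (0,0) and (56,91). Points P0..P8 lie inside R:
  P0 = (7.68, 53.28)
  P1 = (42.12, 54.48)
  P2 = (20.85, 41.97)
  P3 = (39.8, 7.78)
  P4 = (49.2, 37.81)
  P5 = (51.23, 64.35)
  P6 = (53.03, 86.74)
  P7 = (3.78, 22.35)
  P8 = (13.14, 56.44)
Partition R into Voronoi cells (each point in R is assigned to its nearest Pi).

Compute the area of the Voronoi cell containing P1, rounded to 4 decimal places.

Area of P1's cell: 472.8598

1. box [0,56]×[0,91]: [(0, 0) (56, 0) (56, 91) (0, 91)]
2. ⊥bis P1·P0 via (24.9,53.88): [(26.7774, 0) (56, 0) (56, 91) (23.6066, 91)]  |A|=2803.5293
3. ⊥bis P1·P2 via (31.485,48.225): [(24.6948, 59.77) (56, 6.5436) (56, 91) (23.6066, 91)]  |A|=1827.7855
4. ⊥bis P1·P3 via (40.96,31.13): [(24.6948, 59.77) (41.5569, 31.1003) (56, 30.3828) (56, 91) (23.6066, 91)]  |A|=1655.6295
5. ⊥bis P1·P4 via (45.66,46.145): [(24.6948, 59.77) (35.297, 41.7437) (56, 50.5366) (56, 91) (23.6066, 91)]  |A|=1372.3927
6. ⊥bis P1·P5 via (46.675,59.415): [(23.9772, 80.3651) (24.6948, 59.77) (35.297, 41.7437) (56, 50.5366) (56, 50.808)]  |A|=556.6119
7. ⊥bis P1·P6 via (47.575,70.61): [(27.0115, 77.5643) (24.0397, 78.5694) (24.6948, 59.77) (35.297, 41.7437) (56, 50.5366) (56, 50.808)]  |A|=553.9751
8. ⊥bis P1·P7 via (22.95,38.415): [(27.0115, 77.5643) (24.0397, 78.5694) (24.6948, 59.77) (35.297, 41.7437) (56, 50.5366) (56, 50.808)]  |A|=553.9751
9. ⊥bis P1·P8 via (27.63,55.46): [(29.0008, 75.7283) (27.5887, 54.8496) (35.297, 41.7437) (56, 50.5366) (56, 50.808)]  |A|=472.8598
10. canonical 5-gon: [(29.0008, 75.7283) (27.5887, 54.8496) (35.297, 41.7437) (56, 50.5366) (56, 50.808)]
11. shoelace: 472.8598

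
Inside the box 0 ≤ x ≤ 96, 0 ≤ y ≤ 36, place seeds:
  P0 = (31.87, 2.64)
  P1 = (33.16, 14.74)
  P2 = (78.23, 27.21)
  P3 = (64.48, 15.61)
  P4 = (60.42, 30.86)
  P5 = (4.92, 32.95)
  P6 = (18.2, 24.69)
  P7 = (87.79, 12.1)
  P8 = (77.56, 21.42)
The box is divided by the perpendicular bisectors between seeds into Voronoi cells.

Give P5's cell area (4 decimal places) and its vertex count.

Area of P5's cell: 206.4579 (3 vertices)

1. box [0,96]×[0,36]: [(0, 0) (96, 0) (96, 36) (0, 36)]
2. ⊥bis P5·P0 via (18.395,17.795): [(0, 1.4392) (38.8697, 36) (0, 36)]  |A|=671.6848
3. ⊥bis P5·P1 via (19.04,23.845): [(0, 1.4392) (10.763, 11.009) (26.8779, 36) (0, 36)]  |A|=521.8413
4. ⊥bis P5·P2 via (41.575,30.08): [(0, 1.4392) (10.763, 11.009) (26.8779, 36) (0, 36)]  |A|=521.8413
5. ⊥bis P5·P3 via (34.7,24.28): [(0, 1.4392) (10.763, 11.009) (26.8779, 36) (0, 36)]  |A|=521.8413
6. ⊥bis P5·P4 via (32.67,31.905): [(0, 1.4392) (10.763, 11.009) (26.8779, 36) (0, 36)]  |A|=521.8413
7. ⊥bis P5·P6 via (11.56,28.82): [(0, 10.2344) (16.0259, 36) (0, 36)]  |A|=206.4579
8. ⊥bis P5·P7 via (46.355,22.525): [(0, 10.2344) (16.0259, 36) (0, 36)]  |A|=206.4579
9. ⊥bis P5·P8 via (41.24,27.185): [(0, 10.2344) (16.0259, 36) (0, 36)]  |A|=206.4579
10. canonical 3-gon: [(0, 10.2344) (16.0259, 36) (0, 36)]
11. shoelace: 206.4579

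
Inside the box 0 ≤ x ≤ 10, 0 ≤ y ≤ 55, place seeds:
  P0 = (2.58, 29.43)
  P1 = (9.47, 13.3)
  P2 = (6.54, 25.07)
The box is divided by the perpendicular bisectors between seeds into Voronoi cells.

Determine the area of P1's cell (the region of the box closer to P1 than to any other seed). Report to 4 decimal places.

1. box [0,10]×[0,55]: [(0, 0) (10, 0) (10, 55) (0, 55)]
2. ⊥bis P1·P0 via (6.025,21.365): [(0, 18.7914) (0, 0) (10, 0) (10, 23.0629)]  |A|=209.2717
3. ⊥bis P1·P2 via (8.005,19.185): [(0, 17.1923) (0, 0) (10, 0) (10, 19.6816)]  |A|=184.3694
4. canonical 4-gon: [(0, 17.1923) (0, 0) (10, 0) (10, 19.6816)]
5. shoelace: 184.3694

Area of P1's cell: 184.3694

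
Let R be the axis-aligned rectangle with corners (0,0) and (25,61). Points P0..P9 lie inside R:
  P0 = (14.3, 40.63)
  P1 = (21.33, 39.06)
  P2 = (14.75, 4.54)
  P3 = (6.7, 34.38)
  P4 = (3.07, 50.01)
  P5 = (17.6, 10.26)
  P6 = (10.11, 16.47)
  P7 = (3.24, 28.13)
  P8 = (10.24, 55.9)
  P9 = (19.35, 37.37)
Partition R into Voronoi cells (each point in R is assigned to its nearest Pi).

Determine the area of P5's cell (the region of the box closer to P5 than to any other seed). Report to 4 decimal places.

Area of P5's cell: 161.6477

1. box [0,25]×[0,61]: [(0, 0) (25, 0) (25, 61) (0, 61)]
2. ⊥bis P5·P0 via (15.95,25.445): [(0, 23.7119) (0, 0) (25, 0) (25, 26.4284)]  |A|=626.7531
3. ⊥bis P5·P1 via (19.465,24.66): [(14.5655, 25.2946) (0, 23.7119) (0, 0) (25, 0) (25, 23.9431)]  |A|=613.787
4. ⊥bis P5·P2 via (16.175,7.4): [(14.5655, 25.2946) (0, 23.7119) (0, 15.4592) (25, 3.0029) (25, 23.9431)]  |A|=383.0101
5. ⊥bis P5·P3 via (12.15,22.32): [(17.8041, 24.8751) (0, 16.8293) (0, 15.4592) (25, 3.0029) (25, 23.9431)]  |A|=316.1239
6. ⊥bis P5·P4 via (10.335,30.135): [(17.8041, 24.8751) (0, 16.8293) (0, 15.4592) (25, 3.0029) (25, 23.9431)]  |A|=316.1239
7. ⊥bis P5·P6 via (13.855,13.365): [(22.8557, 24.2209) (11.0334, 9.9618) (25, 3.0029) (25, 23.9431)]  |A|=163.1616
8. ⊥bis P5·P7 via (10.42,19.195): [(22.8557, 24.2209) (11.0334, 9.9618) (25, 3.0029) (25, 23.9431)]  |A|=163.1616
9. ⊥bis P5·P8 via (13.92,33.08): [(22.8557, 24.2209) (11.0334, 9.9618) (25, 3.0029) (25, 23.9431)]  |A|=163.1616
10. ⊥bis P5·P9 via (18.475,23.815): [(22.3137, 23.5672) (11.0334, 9.9618) (25, 3.0029) (25, 23.3938)]  |A|=161.6477
11. canonical 4-gon: [(22.3137, 23.5672) (11.0334, 9.9618) (25, 3.0029) (25, 23.3938)]
12. shoelace: 161.6477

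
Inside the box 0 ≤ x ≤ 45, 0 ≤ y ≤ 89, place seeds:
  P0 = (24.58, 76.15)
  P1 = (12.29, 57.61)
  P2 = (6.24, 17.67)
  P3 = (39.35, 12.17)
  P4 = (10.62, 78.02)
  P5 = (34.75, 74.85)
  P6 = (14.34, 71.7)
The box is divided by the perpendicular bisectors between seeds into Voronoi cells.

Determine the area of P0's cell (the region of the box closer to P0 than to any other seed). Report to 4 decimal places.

Area of P0's cell: 260.0328

1. box [0,45]×[0,89]: [(0, 0) (45, 0) (45, 89) (0, 89)]
2. ⊥bis P0·P1 via (18.435,66.88): [(0, 79.1004) (45, 49.2703) (45, 89) (0, 89)]  |A|=1116.6593
3. ⊥bis P0·P2 via (15.41,46.91): [(0, 79.1004) (45, 49.2703) (45, 89) (0, 89)]  |A|=1116.6593
4. ⊥bis P0·P3 via (31.965,44.16): [(0, 79.1004) (45, 49.2703) (45, 89) (0, 89)]  |A|=1116.6593
5. ⊥bis P0·P4 via (17.6,77.085): [(16.4126, 68.2206) (45, 49.2703) (45, 89) (19.1961, 89)]  |A|=835.9794
6. ⊥bis P0·P5 via (29.665,75.5): [(16.4126, 68.2206) (27.772, 60.6906) (31.3907, 89) (19.1961, 89)]  |A|=301.111
7. ⊥bis P0·P6 via (19.46,73.925): [(17.7147, 77.9412) (24.1751, 63.0749) (27.772, 60.6906) (31.3907, 89) (19.1961, 89)]  |A|=260.0328
8. canonical 5-gon: [(17.7147, 77.9412) (24.1751, 63.0749) (27.772, 60.6906) (31.3907, 89) (19.1961, 89)]
9. shoelace: 260.0328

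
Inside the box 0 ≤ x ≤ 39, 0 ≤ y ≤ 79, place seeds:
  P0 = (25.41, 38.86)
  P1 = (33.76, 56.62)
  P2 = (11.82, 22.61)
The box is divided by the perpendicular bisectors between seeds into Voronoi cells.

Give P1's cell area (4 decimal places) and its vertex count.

1. box [0,39]×[0,79]: [(0, 0) (39, 0) (39, 79) (0, 79)]
2. ⊥bis P1·P0 via (29.585,47.74): [(0, 61.6496) (39, 43.3135) (39, 79) (0, 79)]  |A|=1034.2199
3. ⊥bis P1·P2 via (22.79,39.615): [(0, 61.6496) (39, 43.3135) (39, 79) (0, 79)]  |A|=1034.2199
4. canonical 4-gon: [(0, 61.6496) (39, 43.3135) (39, 79) (0, 79)]
5. shoelace: 1034.2199

Area of P1's cell: 1034.2199 (4 vertices)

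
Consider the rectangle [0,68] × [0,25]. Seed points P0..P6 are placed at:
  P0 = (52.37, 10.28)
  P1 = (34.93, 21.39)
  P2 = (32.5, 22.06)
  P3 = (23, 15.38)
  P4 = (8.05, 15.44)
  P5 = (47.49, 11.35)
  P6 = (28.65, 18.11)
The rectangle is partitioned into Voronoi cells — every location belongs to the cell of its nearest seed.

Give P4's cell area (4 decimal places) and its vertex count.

Area of P4's cell: 387.8330 (4 vertices)

1. box [0,68]×[0,25]: [(0, 0) (68, 0) (68, 25) (0, 25)]
2. ⊥bis P4·P0 via (30.21,12.86): [(0, 0) (28.7128, 0) (31.6234, 25) (0, 25)]  |A|=754.2022
3. ⊥bis P4·P1 via (21.49,18.415): [(0, 0) (25.5662, 0) (20.0324, 25) (0, 25)]  |A|=569.9827
4. ⊥bis P4·P2 via (20.275,18.75): [(0, 0) (25.3517, 0) (18.5828, 25) (0, 25)]  |A|=549.1807
5. ⊥bis P4·P3 via (15.525,15.41): [(0, 0) (15.4632, 0) (15.5635, 25) (0, 25)]  |A|=387.833
6. ⊥bis P4·P5 via (27.77,13.395): [(0, 0) (15.4632, 0) (15.5635, 25) (0, 25)]  |A|=387.833
7. ⊥bis P4·P6 via (18.35,16.775): [(0, 0) (15.4632, 0) (15.5635, 25) (0, 25)]  |A|=387.833
8. canonical 4-gon: [(0, 0) (15.4632, 0) (15.5635, 25) (0, 25)]
9. shoelace: 387.833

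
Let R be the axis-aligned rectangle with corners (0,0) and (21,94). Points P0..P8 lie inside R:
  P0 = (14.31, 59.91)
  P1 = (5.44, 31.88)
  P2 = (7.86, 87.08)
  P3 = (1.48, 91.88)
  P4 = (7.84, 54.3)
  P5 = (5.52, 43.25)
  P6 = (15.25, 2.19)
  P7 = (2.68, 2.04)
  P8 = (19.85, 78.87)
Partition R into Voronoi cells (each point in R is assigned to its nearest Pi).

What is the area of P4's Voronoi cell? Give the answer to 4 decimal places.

1. box [0,21]×[0,94]: [(0, 0) (21, 0) (21, 94) (0, 94)]
2. ⊥bis P4·P0 via (11.075,57.105): [(0, 69.8778) (0, 0) (21, 0) (21, 45.6585)]  |A|=1213.1311
3. ⊥bis P4·P1 via (6.64,43.09): [(0, 69.8778) (0, 43.8008) (21, 41.5528) (21, 45.6585)]  |A|=316.9183
4. ⊥bis P4·P2 via (7.85,70.69): [(0, 69.8778) (0, 43.8008) (21, 41.5528) (21, 45.6585)]  |A|=316.9183
5. ⊥bis P4·P3 via (4.66,73.09): [(0, 69.8778) (0, 43.8008) (21, 41.5528) (21, 45.6585)]  |A|=316.9183
6. ⊥bis P4·P5 via (6.68,48.775): [(20.8835, 45.7929) (0, 69.8778) (0, 50.1775)]  |A|=205.705
7. ⊥bis P4·P6 via (11.545,28.245): [(20.8835, 45.7929) (0, 69.8778) (0, 50.1775)]  |A|=205.705
8. ⊥bis P4·P7 via (5.26,28.17): [(20.8835, 45.7929) (0, 69.8778) (0, 50.1775)]  |A|=205.705
9. ⊥bis P4·P8 via (13.845,66.585): [(20.8835, 45.7929) (0, 69.8778) (0, 50.1775)]  |A|=205.705
10. canonical 3-gon: [(20.8835, 45.7929) (0, 69.8778) (0, 50.1775)]
11. shoelace: 205.705

Area of P4's cell: 205.7050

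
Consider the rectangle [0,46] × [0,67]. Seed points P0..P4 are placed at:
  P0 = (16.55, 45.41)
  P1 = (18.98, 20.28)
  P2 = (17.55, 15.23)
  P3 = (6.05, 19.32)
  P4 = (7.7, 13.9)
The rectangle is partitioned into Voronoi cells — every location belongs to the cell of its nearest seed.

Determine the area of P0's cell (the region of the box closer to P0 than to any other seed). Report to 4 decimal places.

Area of P0's cell: 1514.3148

1. box [0,46]×[0,67]: [(0, 0) (46, 0) (46, 67) (0, 67)]
2. ⊥bis P0·P1 via (17.765,32.845): [(0, 31.1272) (46, 35.5752) (46, 67) (0, 67)]  |A|=1547.8444
3. ⊥bis P0·P2 via (17.05,30.32): [(0, 31.1272) (46, 35.5752) (46, 67) (0, 67)]  |A|=1547.8444
4. ⊥bis P0·P3 via (11.3,32.365): [(0, 36.9127) (11.5908, 32.248) (46, 35.5752) (46, 67) (0, 67)]  |A|=1514.3148
5. ⊥bis P0·P4 via (12.125,29.655): [(0, 36.9127) (11.5908, 32.248) (46, 35.5752) (46, 67) (0, 67)]  |A|=1514.3148
6. canonical 5-gon: [(0, 36.9127) (11.5908, 32.248) (46, 35.5752) (46, 67) (0, 67)]
7. shoelace: 1514.3148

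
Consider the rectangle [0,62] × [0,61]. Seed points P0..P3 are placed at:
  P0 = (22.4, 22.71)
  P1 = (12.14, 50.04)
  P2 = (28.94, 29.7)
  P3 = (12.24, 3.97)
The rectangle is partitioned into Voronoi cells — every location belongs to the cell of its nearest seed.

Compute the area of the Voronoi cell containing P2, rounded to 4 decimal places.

Area of P2's cell: 1767.3704

1. box [0,62]×[0,61]: [(0, 0) (62, 0) (62, 61) (0, 61)]
2. ⊥bis P2·P0 via (25.67,26.205): [(0, 50.2224) (53.6781, 0) (62, 0) (62, 61) (0, 61)]  |A|=2434.0779
3. ⊥bis P2·P1 via (20.54,39.87): [(15.5074, 35.7133) (53.6781, 0) (62, 0) (62, 61) (46.1224, 61)]  |A|=1767.3704
4. ⊥bis P2·P3 via (20.59,16.835): [(15.5074, 35.7133) (53.6781, 0) (62, 0) (62, 61) (46.1224, 61)]  |A|=1767.3704
5. canonical 5-gon: [(15.5074, 35.7133) (53.6781, 0) (62, 0) (62, 61) (46.1224, 61)]
6. shoelace: 1767.3704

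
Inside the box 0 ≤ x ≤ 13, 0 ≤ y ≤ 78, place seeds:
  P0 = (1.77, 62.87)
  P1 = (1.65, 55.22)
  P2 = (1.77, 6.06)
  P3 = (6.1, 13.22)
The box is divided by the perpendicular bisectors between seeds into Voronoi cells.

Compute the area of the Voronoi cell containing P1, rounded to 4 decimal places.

Area of P1's cell: 318.1326

1. box [0,13]×[0,78]: [(0, 0) (13, 0) (13, 78) (0, 78)]
2. ⊥bis P1·P0 via (1.71,59.045): [(0, 59.0718) (0, 0) (13, 0) (13, 58.8679)]  |A|=766.6082
3. ⊥bis P1·P2 via (1.71,30.64): [(0, 59.0718) (0, 30.6358) (13, 30.6676) (13, 58.8679)]  |A|=368.1362
4. ⊥bis P1·P3 via (3.875,34.22): [(0, 59.0718) (0, 33.8094) (13, 35.1868) (13, 58.8679)]  |A|=318.1326
5. canonical 4-gon: [(0, 59.0718) (0, 33.8094) (13, 35.1868) (13, 58.8679)]
6. shoelace: 318.1326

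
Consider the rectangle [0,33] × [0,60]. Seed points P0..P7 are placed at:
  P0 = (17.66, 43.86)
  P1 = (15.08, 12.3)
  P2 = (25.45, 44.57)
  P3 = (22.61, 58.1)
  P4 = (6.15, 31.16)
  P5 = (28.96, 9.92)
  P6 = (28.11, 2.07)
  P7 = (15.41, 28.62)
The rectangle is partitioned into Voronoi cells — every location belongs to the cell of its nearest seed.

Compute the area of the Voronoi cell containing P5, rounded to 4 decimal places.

1. box [0,33]×[0,60]: [(0, 0) (33, 0) (33, 60) (0, 60)]
2. ⊥bis P5·P0 via (23.31,26.89): [(0, 19.1292) (0, 0) (33, 0) (33, 30.1162)]  |A|=812.5483
3. ⊥bis P5·P1 via (22.02,11.11): [(24.8115, 27.3899) (20.115, 0) (33, 0) (33, 30.1162)]  |A|=299.763
4. ⊥bis P5·P2 via (27.205,27.245): [(24.7439, 26.9957) (20.115, 0) (33, 0) (33, 27.832)]  |A|=288.8119
5. ⊥bis P5·P3 via (25.785,34.01): [(24.7439, 26.9957) (20.115, 0) (33, 0) (33, 27.832)]  |A|=288.8119
6. ⊥bis P5·P4 via (17.555,20.54): [(24.7439, 26.9957) (20.115, 0) (33, 0) (33, 27.832)]  |A|=288.8119
7. ⊥bis P5·P6 via (28.535,5.995): [(24.7439, 26.9957) (21.2777, 6.7808) (33, 5.5115) (33, 27.832)]  |A|=212.8224
8. ⊥bis P5·P7 via (22.185,19.27): [(23.5943, 20.2912) (21.2777, 6.7808) (33, 5.5115) (33, 27.1065)]  |A|=182.2147
9. canonical 4-gon: [(23.5943, 20.2912) (21.2777, 6.7808) (33, 5.5115) (33, 27.1065)]
10. shoelace: 182.2147

Area of P5's cell: 182.2147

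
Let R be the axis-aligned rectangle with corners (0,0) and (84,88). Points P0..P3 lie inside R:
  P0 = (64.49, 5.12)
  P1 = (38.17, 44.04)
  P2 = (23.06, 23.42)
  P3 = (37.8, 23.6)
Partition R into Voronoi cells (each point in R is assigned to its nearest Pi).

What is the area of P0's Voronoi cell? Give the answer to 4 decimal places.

1. box [0,84]×[0,88]: [(0, 0) (84, 0) (84, 88) (0, 88)]
2. ⊥bis P0·P1 via (51.33,24.58): [(14.983, 0) (84, 0) (84, 46.6734)]  |A|=1610.6289
3. ⊥bis P0·P2 via (43.775,14.27): [(47.0508, 21.6861) (37.4718, 0) (84, 0) (84, 46.6734)]  |A|=1366.7809
4. ⊥bis P0·P3 via (51.145,14.36): [(64.2893, 33.3438) (41.2022, 0) (84, 0) (84, 46.6734)]  |A|=1173.5037
5. canonical 4-gon: [(64.2893, 33.3438) (41.2022, 0) (84, 0) (84, 46.6734)]
6. shoelace: 1173.5037

Area of P0's cell: 1173.5037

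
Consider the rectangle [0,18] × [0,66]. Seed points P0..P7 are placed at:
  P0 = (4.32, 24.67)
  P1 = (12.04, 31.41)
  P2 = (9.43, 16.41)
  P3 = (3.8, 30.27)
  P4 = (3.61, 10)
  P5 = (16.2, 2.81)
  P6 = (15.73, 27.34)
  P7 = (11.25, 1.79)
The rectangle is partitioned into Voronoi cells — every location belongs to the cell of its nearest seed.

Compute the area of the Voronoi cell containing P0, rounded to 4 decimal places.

Area of P0's cell: 80.2451

1. box [0,18]×[0,66]: [(0, 0) (18, 0) (18, 66) (0, 66)]
2. ⊥bis P0·P1 via (8.18,28.04): [(0, 37.4094) (0, 0) (18, 0) (18, 16.7922)]  |A|=487.8139
3. ⊥bis P0·P2 via (6.875,20.54): [(11.9739, 23.6944) (0, 37.4094) (0, 16.2868)]  |A|=126.46
4. ⊥bis P0·P3 via (4.06,27.47): [(11.9739, 23.6944) (8.3314, 27.8666) (0, 27.093) (0, 16.2868)]  |A|=83.4853
5. ⊥bis P0·P4 via (3.965,17.335): [(1.8591, 17.4369) (11.9739, 23.6944) (8.3314, 27.8666) (0, 27.093) (0, 17.5269)]  |A|=82.3326
6. ⊥bis P0·P5 via (10.26,13.74): [(1.8591, 17.4369) (11.9739, 23.6944) (8.3314, 27.8666) (0, 27.093) (0, 17.5269)]  |A|=82.3326
7. ⊥bis P0·P6 via (10.025,26.005): [(1.8591, 17.4369) (10.7438, 22.9334) (10.05, 25.8981) (8.3314, 27.8666) (0, 27.093) (0, 17.5269)]  |A|=80.2451
8. ⊥bis P0·P7 via (7.785,13.23): [(1.8591, 17.4369) (10.7438, 22.9334) (10.05, 25.8981) (8.3314, 27.8666) (0, 27.093) (0, 17.5269)]  |A|=80.2451
9. canonical 6-gon: [(1.8591, 17.4369) (10.7438, 22.9334) (10.05, 25.8981) (8.3314, 27.8666) (0, 27.093) (0, 17.5269)]
10. shoelace: 80.2451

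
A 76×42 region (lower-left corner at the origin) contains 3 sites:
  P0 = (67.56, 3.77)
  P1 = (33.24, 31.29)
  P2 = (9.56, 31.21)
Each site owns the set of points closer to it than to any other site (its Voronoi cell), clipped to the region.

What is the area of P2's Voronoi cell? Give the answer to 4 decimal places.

Area of P2's cell: 900.2544

1. box [0,76]×[0,42]: [(0, 0) (76, 0) (76, 42) (0, 42)]
2. ⊥bis P2·P0 via (38.56,17.49): [(0, 0) (30.2854, 0) (50.1558, 42) (0, 42)]  |A|=1689.2649
3. ⊥bis P2·P1 via (21.4,31.25): [(0, 0) (21.5056, 0) (21.3637, 42) (0, 42)]  |A|=900.2544
4. canonical 4-gon: [(0, 0) (21.5056, 0) (21.3637, 42) (0, 42)]
5. shoelace: 900.2544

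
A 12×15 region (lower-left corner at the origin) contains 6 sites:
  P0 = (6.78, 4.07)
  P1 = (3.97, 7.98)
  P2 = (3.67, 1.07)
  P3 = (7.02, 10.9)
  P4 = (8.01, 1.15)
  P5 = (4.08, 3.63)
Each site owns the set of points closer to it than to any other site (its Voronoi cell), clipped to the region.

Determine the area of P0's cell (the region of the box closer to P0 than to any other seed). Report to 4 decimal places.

Area of P0's cell: 26.5450

1. box [0,12]×[0,15]: [(0, 0) (12, 0) (12, 15) (0, 15)]
2. ⊥bis P0·P1 via (5.375,6.025): [(0, 2.1621) (0, 0) (12, 0) (12, 10.7862)]  |A|=77.69
3. ⊥bis P0·P2 via (5.225,2.57): [(3.3181, 4.5468) (7.7041, 0) (12, 0) (12, 10.7862)]  |A|=56.5884
4. ⊥bis P0·P3 via (6.9,7.485): [(7.3829, 7.468) (3.3181, 4.5468) (7.7041, 0) (12, 0) (12, 7.3058)]  |A|=48.5538
5. ⊥bis P0·P4 via (7.395,2.61): [(7.3829, 7.468) (3.3181, 4.5468) (5.8245, 1.9485) (12, 4.5498) (12, 7.3058)]  |A|=30.3201
6. ⊥bis P0·P5 via (5.43,3.85): [(7.3829, 7.468) (5.1069, 5.8324) (5.7227, 2.0541) (5.8245, 1.9485) (12, 4.5498) (12, 7.3058)]  |A|=26.545
7. canonical 6-gon: [(7.3829, 7.468) (5.1069, 5.8324) (5.7227, 2.0541) (5.8245, 1.9485) (12, 4.5498) (12, 7.3058)]
8. shoelace: 26.545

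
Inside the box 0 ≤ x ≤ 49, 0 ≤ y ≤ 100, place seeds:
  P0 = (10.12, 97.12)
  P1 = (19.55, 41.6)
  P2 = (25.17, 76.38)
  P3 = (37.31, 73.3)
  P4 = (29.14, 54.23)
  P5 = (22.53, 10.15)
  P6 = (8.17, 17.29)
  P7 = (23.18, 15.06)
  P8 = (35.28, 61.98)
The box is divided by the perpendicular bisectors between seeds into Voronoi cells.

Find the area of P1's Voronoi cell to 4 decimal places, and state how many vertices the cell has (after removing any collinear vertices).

Area of P1's cell: 833.9970 (5 vertices)

1. box [0,49]×[0,100]: [(0, 0) (49, 0) (49, 100) (0, 100)]
2. ⊥bis P1·P0 via (14.835,69.36): [(0, 66.8403) (0, 0) (49, 0) (49, 75.1629)]  |A|=3479.0778
3. ⊥bis P1·P2 via (22.36,58.99): [(0, 62.6031) (0, 0) (49, 0) (49, 54.6853)]  |A|=2873.566
4. ⊥bis P1·P3 via (28.43,57.45): [(27.0274, 58.2358) (0, 62.6031) (0, 0) (49, 0) (49, 45.9256)]  |A|=2777.3292
5. ⊥bis P1·P4 via (24.345,47.915): [(6.3528, 61.5766) (0, 62.6031) (0, 0) (49, 0) (49, 29.1944)]  |A|=2330.0069
6. ⊥bis P1·P5 via (21.04,25.875): [(6.3528, 61.5766) (0, 62.6031) (0, 23.8814) (49, 28.5243) (49, 29.1944)]  |A|=1046.0674
7. ⊥bis P1·P6 via (13.86,29.445): [(6.3528, 61.5766) (0, 62.6031) (0, 35.9331) (21.4111, 25.9102) (49, 28.5243) (49, 29.1944)]  |A|=917.0465
8. ⊥bis P1·P7 via (21.365,28.33): [(45.7465, 31.6648) (6.3528, 61.5766) (0, 62.6031) (0, 35.9331) (17.4003, 27.7877)]  |A|=833.997
9. ⊥bis P1·P8 via (27.415,51.79): [(45.7465, 31.6648) (6.3528, 61.5766) (0, 62.6031) (0, 35.9331) (17.4003, 27.7877)]  |A|=833.997
10. canonical 5-gon: [(45.7465, 31.6648) (6.3528, 61.5766) (0, 62.6031) (0, 35.9331) (17.4003, 27.7877)]
11. shoelace: 833.997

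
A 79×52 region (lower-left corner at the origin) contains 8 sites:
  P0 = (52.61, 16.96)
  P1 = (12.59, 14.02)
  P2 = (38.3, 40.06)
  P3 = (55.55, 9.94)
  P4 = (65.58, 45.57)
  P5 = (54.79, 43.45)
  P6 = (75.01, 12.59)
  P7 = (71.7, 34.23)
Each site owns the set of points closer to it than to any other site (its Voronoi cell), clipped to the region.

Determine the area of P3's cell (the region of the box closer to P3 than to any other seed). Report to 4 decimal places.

Area of P3's cell: 372.2464

1. box [0,79]×[0,52]: [(0, 0) (79, 0) (79, 52) (0, 52)]
2. ⊥bis P3·P0 via (54.08,13.45): [(21.9647, 0) (79, 0) (79, 23.8866)]  |A|=681.1892
3. ⊥bis P3·P1 via (34.07,11.98): [(33.3865, 4.7835) (32.9322, 0) (79, 0) (79, 23.8866)]  |A|=654.9576
4. ⊥bis P3·P2 via (46.925,25): [(33.3865, 4.7835) (32.9322, 0) (79, 0) (79, 23.8866)]  |A|=654.9576
5. ⊥bis P3·P4 via (60.565,27.755): [(77.1135, 23.0965) (33.3865, 4.7835) (32.9322, 0) (79, 0) (79, 22.5655)]  |A|=653.7115
6. ⊥bis P3·P5 via (55.17,26.695): [(77.1135, 23.0965) (33.3865, 4.7835) (32.9322, 0) (79, 0) (79, 22.5655)]  |A|=653.7115
7. ⊥bis P3·P6 via (65.28,11.265): [(64.3942, 17.7696) (33.3865, 4.7835) (32.9322, 0) (66.814, 0)]  |A|=372.2464
8. ⊥bis P3·P7 via (63.625,22.085): [(64.3942, 17.7696) (33.3865, 4.7835) (32.9322, 0) (66.814, 0)]  |A|=372.2464
9. canonical 4-gon: [(64.3942, 17.7696) (33.3865, 4.7835) (32.9322, 0) (66.814, 0)]
10. shoelace: 372.2464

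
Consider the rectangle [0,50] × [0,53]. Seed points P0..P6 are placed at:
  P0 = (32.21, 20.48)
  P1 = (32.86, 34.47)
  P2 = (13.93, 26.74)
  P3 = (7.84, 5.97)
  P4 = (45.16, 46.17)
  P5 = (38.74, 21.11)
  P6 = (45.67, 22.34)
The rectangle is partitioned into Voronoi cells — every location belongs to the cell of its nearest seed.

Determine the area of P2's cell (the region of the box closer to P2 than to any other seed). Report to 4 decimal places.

Area of P2's cell: 741.9556

1. box [0,50]×[0,53]: [(0, 0) (50, 0) (50, 53) (0, 53)]
2. ⊥bis P2·P0 via (23.07,23.61): [(0, 0) (14.9847, 0) (33.1346, 53) (0, 53)]  |A|=1275.1632
3. ⊥bis P2·P1 via (23.395,30.605): [(0, 0) (14.9847, 0) (24.5211, 27.8473) (14.2501, 53) (0, 53)]  |A|=1037.6649
4. ⊥bis P2·P3 via (10.885,16.355): [(0, 19.5466) (19.7004, 13.7702) (24.5211, 27.8473) (14.2501, 53) (0, 53)]  |A|=741.9556
5. ⊥bis P2·P4 via (29.545,36.455): [(0, 19.5466) (19.7004, 13.7702) (24.5211, 27.8473) (14.2501, 53) (0, 53)]  |A|=741.9556
6. ⊥bis P2·P5 via (26.335,23.925): [(0, 19.5466) (19.7004, 13.7702) (24.5211, 27.8473) (14.2501, 53) (0, 53)]  |A|=741.9556
7. ⊥bis P2·P6 via (29.8,24.54): [(0, 19.5466) (19.7004, 13.7702) (24.5211, 27.8473) (14.2501, 53) (0, 53)]  |A|=741.9556
8. canonical 5-gon: [(0, 19.5466) (19.7004, 13.7702) (24.5211, 27.8473) (14.2501, 53) (0, 53)]
9. shoelace: 741.9556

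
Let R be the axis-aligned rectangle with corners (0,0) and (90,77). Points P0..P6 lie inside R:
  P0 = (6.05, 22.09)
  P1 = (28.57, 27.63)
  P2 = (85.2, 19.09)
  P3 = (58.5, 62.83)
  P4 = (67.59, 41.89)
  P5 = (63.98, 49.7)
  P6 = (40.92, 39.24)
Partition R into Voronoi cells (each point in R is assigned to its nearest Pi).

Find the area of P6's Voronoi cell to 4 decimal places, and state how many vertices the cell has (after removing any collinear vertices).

1. box [0,90]×[0,77]: [(0, 0) (90, 0) (90, 77) (0, 77)]
2. ⊥bis P6·P0 via (23.485,30.665): [(38.5669, 0) (90, 0) (90, 77) (0.6962, 77)]  |A|=5418.3716
3. ⊥bis P6·P1 via (34.745,33.435): [(8.2733, 61.5939) (66.1766, 0) (90, 0) (90, 77) (0.6962, 77)]  |A|=4568.0754
4. ⊥bis P6·P2 via (63.06,29.165): [(8.2733, 61.5939) (55.1337, 11.7468) (84.8277, 77) (0.6962, 77)]  |A|=2917.0448
5. ⊥bis P6·P3 via (49.71,51.035): [(8.2733, 61.5939) (55.1337, 11.7468) (67.111, 38.0672) (14.8685, 77) (0.6962, 77)]  |A|=1555.1899
6. ⊥bis P6·P4 via (54.255,40.565): [(8.2733, 61.5939) (55.1337, 11.7468) (56.7627, 15.3267) (53.4949, 48.2143) (14.8685, 77) (0.6962, 77)]  |A|=1347.8686
7. ⊥bis P6·P5 via (52.45,44.47): [(8.2733, 61.5939) (55.1337, 11.7468) (56.7627, 15.3267) (54.2645, 40.4699) (49.3506, 51.3028) (14.8685, 77) (0.6962, 77)]  |A|=1333.0092
8. canonical 7-gon: [(8.2733, 61.5939) (55.1337, 11.7468) (56.7627, 15.3267) (54.2645, 40.4699) (49.3506, 51.3028) (14.8685, 77) (0.6962, 77)]
9. shoelace: 1333.0092

Area of P6's cell: 1333.0092 (7 vertices)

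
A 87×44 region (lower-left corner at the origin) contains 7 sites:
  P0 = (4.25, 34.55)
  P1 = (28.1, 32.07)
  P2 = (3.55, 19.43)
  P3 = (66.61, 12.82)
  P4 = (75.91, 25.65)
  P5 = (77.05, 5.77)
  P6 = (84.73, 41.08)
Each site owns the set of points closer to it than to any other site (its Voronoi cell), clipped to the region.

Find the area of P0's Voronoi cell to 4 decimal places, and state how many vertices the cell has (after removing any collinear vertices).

Area of P0's cell: 281.7588 (4 vertices)

1. box [0,87]×[0,44]: [(0, 0) (87, 0) (87, 44) (0, 44)]
2. ⊥bis P0·P1 via (16.175,33.31): [(0, 0) (12.7113, 0) (17.2866, 44) (0, 44)]  |A|=659.9538
3. ⊥bis P0·P2 via (3.9,26.99): [(0, 27.1706) (15.4622, 26.4547) (17.2866, 44) (0, 44)]  |A|=281.7588
4. ⊥bis P0·P3 via (35.43,23.685): [(0, 27.1706) (15.4622, 26.4547) (17.2866, 44) (0, 44)]  |A|=281.7588
5. ⊥bis P0·P4 via (40.08,30.1): [(0, 27.1706) (15.4622, 26.4547) (17.2866, 44) (0, 44)]  |A|=281.7588
6. ⊥bis P0·P5 via (40.65,20.16): [(0, 27.1706) (15.4622, 26.4547) (17.2866, 44) (0, 44)]  |A|=281.7588
7. ⊥bis P0·P6 via (44.49,37.815): [(0, 27.1706) (15.4622, 26.4547) (17.2866, 44) (0, 44)]  |A|=281.7588
8. canonical 4-gon: [(0, 27.1706) (15.4622, 26.4547) (17.2866, 44) (0, 44)]
9. shoelace: 281.7588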